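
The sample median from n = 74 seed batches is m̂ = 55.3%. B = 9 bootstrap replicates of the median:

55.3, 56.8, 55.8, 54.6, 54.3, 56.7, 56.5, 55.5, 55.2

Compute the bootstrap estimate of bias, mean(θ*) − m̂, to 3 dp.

bias = +0.333

mean(θ*) = (55.3 + 56.8 + 55.8 + 54.6 + 54.3 + 56.7 + 56.5 + 55.5 + 55.2) / 9 = 55.6333
bias = 55.6333 − 55.3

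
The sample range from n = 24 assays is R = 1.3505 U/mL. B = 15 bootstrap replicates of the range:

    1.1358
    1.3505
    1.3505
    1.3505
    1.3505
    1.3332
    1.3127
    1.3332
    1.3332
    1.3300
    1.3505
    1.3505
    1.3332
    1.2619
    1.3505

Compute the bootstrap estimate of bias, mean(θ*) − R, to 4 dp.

bias = −0.0287

mean(θ*) = (1.1358 + 1.3505 + 1.3505 + 1.3505 + 1.3505 + 1.3332 + 1.3127 + 1.3332 + 1.3332 + 1.3300 + 1.3505 + 1.3505 + 1.3332 + 1.2619 + 1.3505) / 15 = 1.32178
bias = 1.32178 − 1.3505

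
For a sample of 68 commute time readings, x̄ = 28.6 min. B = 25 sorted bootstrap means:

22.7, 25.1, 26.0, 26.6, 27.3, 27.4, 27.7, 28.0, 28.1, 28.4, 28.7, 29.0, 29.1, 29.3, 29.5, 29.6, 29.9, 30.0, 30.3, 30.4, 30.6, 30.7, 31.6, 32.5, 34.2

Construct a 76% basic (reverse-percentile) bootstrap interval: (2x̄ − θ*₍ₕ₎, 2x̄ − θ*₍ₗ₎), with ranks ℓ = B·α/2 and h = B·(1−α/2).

(26.5, 31.2)

Percentile endpoints at ranks 3 and 22: θ*₍3₎ = 26.0, θ*₍22₎ = 30.7.
Basic interval reflects these around x̄:
  lower = 2 × 28.6 − 30.7 = 26.5
  upper = 2 × 28.6 − 26.0 = 31.2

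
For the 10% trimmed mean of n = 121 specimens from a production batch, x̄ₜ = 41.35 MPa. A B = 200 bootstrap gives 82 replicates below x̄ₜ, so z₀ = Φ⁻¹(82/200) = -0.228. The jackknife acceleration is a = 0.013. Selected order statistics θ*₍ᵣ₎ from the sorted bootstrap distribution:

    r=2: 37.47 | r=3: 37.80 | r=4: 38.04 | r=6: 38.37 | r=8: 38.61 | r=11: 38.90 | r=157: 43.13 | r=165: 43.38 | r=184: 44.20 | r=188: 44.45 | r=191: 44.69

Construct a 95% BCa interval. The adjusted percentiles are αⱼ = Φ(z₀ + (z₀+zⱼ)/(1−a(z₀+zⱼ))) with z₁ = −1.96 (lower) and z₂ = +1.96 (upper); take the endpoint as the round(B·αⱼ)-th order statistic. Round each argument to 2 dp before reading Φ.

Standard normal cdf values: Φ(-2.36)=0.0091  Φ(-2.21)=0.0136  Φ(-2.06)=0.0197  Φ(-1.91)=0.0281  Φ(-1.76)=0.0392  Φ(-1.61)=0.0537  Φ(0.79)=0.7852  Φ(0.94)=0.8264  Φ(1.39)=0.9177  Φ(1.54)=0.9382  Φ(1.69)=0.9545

(37.47, 44.45)

Lower: z₀ + z₁ = -0.228 + (-1.960) = -2.188; 1 − a(z₀+z₁) = 1 − (0.013)(-2.188) = 1.0284; argument = -0.228 + (-2.188)/1.0284 = -2.3555 → -2.36.
α₁ = Φ(-2.36) = 0.0091; rank = round(200 × 0.0091) = 2; θ*₍2₎ = 37.47.
Upper: z₀ + z₂ = 1.732; 1 − a(z₀+z₂) = 0.9775; argument = 1.5439 → 1.54; α₂ = 0.9382; rank = 188; θ*₍188₎ = 44.45.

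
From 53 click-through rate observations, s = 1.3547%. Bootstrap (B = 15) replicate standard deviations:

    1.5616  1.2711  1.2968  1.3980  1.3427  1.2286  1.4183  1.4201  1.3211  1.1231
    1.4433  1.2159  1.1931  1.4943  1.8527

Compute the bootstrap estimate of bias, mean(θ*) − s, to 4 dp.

mean(θ*) = (1.5616 + 1.2711 + 1.2968 + 1.3980 + 1.3427 + 1.2286 + 1.4183 + 1.4201 + 1.3211 + 1.1231 + 1.4433 + 1.2159 + 1.1931 + 1.4943 + 1.8527) / 15 = 1.37205
bias = 1.37205 − 1.3547

bias = +0.0173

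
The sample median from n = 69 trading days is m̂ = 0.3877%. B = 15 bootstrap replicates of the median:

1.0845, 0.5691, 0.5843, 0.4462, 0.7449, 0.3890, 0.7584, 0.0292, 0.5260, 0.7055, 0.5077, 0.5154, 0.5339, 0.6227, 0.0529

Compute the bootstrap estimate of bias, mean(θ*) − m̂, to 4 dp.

mean(θ*) = (1.0845 + 0.5691 + 0.5843 + 0.4462 + 0.7449 + 0.3890 + 0.7584 + 0.0292 + 0.5260 + 0.7055 + 0.5077 + 0.5154 + 0.5339 + 0.6227 + 0.0529) / 15 = 0.53798
bias = 0.53798 − 0.3877

bias = +0.1503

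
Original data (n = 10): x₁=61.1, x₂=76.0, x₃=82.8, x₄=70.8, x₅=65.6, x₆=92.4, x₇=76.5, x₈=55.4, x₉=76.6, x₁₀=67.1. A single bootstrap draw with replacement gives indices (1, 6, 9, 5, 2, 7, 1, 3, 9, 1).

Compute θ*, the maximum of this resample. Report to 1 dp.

Resample values: 61.1, 92.4, 76.6, 65.6, 76.0, 76.5, 61.1, 82.8, 76.6, 61.1.
Maximum = 92.4

θ* = 92.4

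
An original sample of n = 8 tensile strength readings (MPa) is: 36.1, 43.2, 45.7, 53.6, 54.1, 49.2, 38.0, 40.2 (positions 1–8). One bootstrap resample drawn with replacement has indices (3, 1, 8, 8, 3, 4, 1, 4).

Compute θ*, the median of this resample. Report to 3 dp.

Resample values: 45.7, 36.1, 40.2, 40.2, 45.7, 53.6, 36.1, 53.6.
Sorted: 36.1, 36.1, 40.2, 40.2, 45.7, 45.7, 53.6, 53.6
Median = average of the two middle values = 42.950

θ* = 42.950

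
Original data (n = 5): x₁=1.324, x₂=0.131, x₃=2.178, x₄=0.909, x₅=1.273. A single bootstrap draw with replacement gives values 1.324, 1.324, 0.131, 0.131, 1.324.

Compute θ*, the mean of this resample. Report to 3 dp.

θ* = 0.847

Mean = (1.324 + 1.324 + 0.131 + 0.131 + 1.324) / 5 = 4.2340 / 5 = 0.847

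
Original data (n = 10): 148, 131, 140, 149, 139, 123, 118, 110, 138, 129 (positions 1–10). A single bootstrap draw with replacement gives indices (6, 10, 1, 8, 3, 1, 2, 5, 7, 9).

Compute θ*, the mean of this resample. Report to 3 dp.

θ* = 132.400

Resample values: 123, 129, 148, 110, 140, 148, 131, 139, 118, 138.
Mean = (123 + 129 + 148 + 110 + 140 + 148 + 131 + 139 + 118 + 138) / 10 = 1324.0 / 10 = 132.400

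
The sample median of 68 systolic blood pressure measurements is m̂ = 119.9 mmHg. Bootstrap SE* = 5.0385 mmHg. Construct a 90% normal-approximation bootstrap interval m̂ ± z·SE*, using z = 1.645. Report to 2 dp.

Margin = 1.645 × 5.0385 = 8.288
Interval: 119.9 ± 8.288

(111.61, 128.19)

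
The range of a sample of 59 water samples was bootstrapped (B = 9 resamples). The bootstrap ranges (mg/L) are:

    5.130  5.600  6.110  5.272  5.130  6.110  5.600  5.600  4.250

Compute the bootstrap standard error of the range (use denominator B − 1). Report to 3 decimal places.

Bootstrap SE is the standard deviation of the 9 replicate ranges.
Mean of replicates: (5.130 + 5.600 + 6.110 + 5.272 + 5.130 + 6.110 + 5.600 + 5.600 + 4.250) / 9 = 48.8020 / 9 = 5.4224
Sum of squared deviations: (−0.2924)² + (+0.1776)² + (+0.6876)² + (−0.1504)² + (−0.2924)² + (+0.6876)² + (+0.1776)² + (+0.1776)² + (−1.1724)² = 2.6084
Variance = 2.6084 / 8 = 0.3260
SE* = √0.3260

SE* = 0.571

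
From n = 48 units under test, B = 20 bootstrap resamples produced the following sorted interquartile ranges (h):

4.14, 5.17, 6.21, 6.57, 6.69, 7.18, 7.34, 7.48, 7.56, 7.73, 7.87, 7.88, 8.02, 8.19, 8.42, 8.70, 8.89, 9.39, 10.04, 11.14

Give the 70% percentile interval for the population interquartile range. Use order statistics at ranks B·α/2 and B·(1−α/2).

(6.21, 8.89)

α = 0.30; lower rank = 20 × 0.150 = 3; upper rank = 20 × 0.850 = 17.
The 3rd smallest replicate is 6.21; the 17th is 8.89.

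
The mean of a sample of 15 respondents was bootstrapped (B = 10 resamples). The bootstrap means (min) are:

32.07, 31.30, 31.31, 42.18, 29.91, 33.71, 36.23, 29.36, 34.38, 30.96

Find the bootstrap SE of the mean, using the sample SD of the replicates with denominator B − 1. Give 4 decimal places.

SE* = 3.8077

Bootstrap SE is the standard deviation of the 10 replicate means.
Mean of replicates: (32.07 + 31.30 + 31.31 + 42.18 + 29.91 + 33.71 + 36.23 + 29.36 + 34.38 + 30.96) / 10 = 331.41000 / 10 = 33.14100
Sum of squared deviations: (−1.07100)² + (−1.84100)² + (−1.83100)² + (+9.03900)² + (−3.23100)² + (+0.56900)² + (+3.08900)² + (−3.78100)² + (+1.23900)² + (−2.18100)² = 130.48529
Variance = 130.48529 / 9 = 14.49837
SE* = √14.49837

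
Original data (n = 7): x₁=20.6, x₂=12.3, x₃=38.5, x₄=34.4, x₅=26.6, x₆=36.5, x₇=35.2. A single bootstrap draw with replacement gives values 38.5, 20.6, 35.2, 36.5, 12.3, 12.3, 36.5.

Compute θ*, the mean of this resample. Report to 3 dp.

Mean = (38.5 + 20.6 + 35.2 + 36.5 + 12.3 + 12.3 + 36.5) / 7 = 191.90 / 7 = 27.414

θ* = 27.414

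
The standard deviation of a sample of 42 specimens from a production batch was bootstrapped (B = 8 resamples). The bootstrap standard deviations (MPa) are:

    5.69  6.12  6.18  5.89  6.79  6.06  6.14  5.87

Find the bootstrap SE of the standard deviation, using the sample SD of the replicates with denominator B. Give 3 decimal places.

SE* = 0.306

Bootstrap SE is the standard deviation of the 8 replicate standard deviations.
Mean of replicates: (5.69 + 6.12 + 6.18 + 5.89 + 6.79 + 6.06 + 6.14 + 5.87) / 8 = 48.7400 / 8 = 6.0925
Sum of squared deviations: (−0.4025)² + (+0.0275)² + (+0.0875)² + (−0.2025)² + (+0.6975)² + (−0.0325)² + (+0.0475)² + (−0.2225)² = 0.7507
Variance = 0.7507 / 8 = 0.0938
SE* = √0.0938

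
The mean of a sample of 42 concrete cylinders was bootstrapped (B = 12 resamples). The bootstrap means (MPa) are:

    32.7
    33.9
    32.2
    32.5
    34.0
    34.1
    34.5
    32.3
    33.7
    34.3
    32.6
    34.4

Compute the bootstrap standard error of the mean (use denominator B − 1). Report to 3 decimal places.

SE* = 0.894

Bootstrap SE is the standard deviation of the 12 replicate means.
Mean of replicates: (32.7 + 33.9 + 32.2 + 32.5 + 34.0 + 34.1 + 34.5 + 32.3 + 33.7 + 34.3 + 32.6 + 34.4) / 12 = 401.2000 / 12 = 33.4333
Sum of squared deviations: (−0.7333)² + (+0.4667)² + (−1.2333)² + (−0.9333)² + (+0.5667)² + (+0.6667)² + (+1.0667)² + (−1.1333)² + (+0.2667)² + (+0.8667)² + (−0.8333)² + (+0.9667)² = 8.7867
Variance = 8.7867 / 11 = 0.7988
SE* = √0.7988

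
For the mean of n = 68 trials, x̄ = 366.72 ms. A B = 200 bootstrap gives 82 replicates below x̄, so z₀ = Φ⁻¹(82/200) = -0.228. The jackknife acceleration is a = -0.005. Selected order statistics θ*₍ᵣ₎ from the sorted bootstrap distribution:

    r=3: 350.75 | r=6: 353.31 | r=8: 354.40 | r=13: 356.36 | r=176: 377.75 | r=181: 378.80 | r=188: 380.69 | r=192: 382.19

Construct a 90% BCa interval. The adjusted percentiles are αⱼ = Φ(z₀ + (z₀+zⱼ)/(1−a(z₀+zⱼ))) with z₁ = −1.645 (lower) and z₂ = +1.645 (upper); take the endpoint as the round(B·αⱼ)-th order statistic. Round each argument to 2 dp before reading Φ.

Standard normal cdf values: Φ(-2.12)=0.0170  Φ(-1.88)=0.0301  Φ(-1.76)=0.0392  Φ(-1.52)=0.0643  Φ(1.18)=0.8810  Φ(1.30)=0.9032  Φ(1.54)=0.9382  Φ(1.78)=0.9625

Lower: z₀ + z₁ = -0.228 + (-1.645) = -1.873; 1 − a(z₀+z₁) = 1 − (-0.005)(-1.873) = 0.9906; argument = -0.228 + (-1.873)/0.9906 = -2.1187 → -2.12.
α₁ = Φ(-2.12) = 0.0170; rank = round(200 × 0.0170) = 3; θ*₍3₎ = 350.75.
Upper: z₀ + z₂ = 1.417; 1 − a(z₀+z₂) = 1.0071; argument = 1.1790 → 1.18; α₂ = 0.8810; rank = 176; θ*₍176₎ = 377.75.

(350.75, 377.75)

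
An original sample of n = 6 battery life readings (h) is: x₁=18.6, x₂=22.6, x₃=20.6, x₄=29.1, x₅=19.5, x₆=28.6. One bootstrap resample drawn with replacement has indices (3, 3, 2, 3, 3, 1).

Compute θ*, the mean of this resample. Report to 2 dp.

θ* = 20.60

Resample values: 20.6, 20.6, 22.6, 20.6, 20.6, 18.6.
Mean = (20.6 + 20.6 + 22.6 + 20.6 + 20.6 + 18.6) / 6 = 123.60 / 6 = 20.60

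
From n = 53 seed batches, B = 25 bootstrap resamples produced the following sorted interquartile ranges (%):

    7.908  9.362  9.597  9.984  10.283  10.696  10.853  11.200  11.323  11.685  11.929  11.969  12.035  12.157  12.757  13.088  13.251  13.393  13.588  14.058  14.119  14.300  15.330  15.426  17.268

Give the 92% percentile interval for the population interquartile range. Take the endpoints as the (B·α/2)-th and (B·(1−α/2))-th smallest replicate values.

(7.908, 15.426)

α = 0.08; lower rank = 25 × 0.040 = 1; upper rank = 25 × 0.960 = 24.
The 1st smallest replicate is 7.908; the 24th is 15.426.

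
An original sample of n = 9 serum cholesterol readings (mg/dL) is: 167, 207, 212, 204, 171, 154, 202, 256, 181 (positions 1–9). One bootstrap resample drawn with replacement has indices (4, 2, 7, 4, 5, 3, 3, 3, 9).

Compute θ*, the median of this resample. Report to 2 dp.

θ* = 204.00

Resample values: 204, 207, 202, 204, 171, 212, 212, 212, 181.
Sorted: 171, 181, 202, 204, 204, 207, 212, 212, 212
Median = middle value = 204.00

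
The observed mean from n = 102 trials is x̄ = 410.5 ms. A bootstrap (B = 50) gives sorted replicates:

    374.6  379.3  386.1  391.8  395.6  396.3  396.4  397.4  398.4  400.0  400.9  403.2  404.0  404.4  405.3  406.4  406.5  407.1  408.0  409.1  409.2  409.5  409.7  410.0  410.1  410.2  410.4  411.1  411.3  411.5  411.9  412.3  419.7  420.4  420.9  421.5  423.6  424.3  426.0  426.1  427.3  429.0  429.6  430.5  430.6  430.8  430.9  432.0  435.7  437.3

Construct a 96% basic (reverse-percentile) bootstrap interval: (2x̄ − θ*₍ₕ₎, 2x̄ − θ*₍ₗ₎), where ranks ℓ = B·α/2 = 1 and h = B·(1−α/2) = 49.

Percentile endpoints at ranks 1 and 49: θ*₍1₎ = 374.6, θ*₍49₎ = 435.7.
Basic interval reflects these around x̄:
  lower = 2 × 410.5 − 435.7 = 385.3
  upper = 2 × 410.5 − 374.6 = 446.4

(385.3, 446.4)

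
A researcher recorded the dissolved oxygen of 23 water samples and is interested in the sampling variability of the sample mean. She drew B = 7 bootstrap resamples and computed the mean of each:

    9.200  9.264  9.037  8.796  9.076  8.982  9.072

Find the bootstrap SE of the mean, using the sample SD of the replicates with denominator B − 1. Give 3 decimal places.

SE* = 0.152

Bootstrap SE is the standard deviation of the 7 replicate means.
Mean of replicates: (9.200 + 9.264 + 9.037 + 8.796 + 9.076 + 8.982 + 9.072) / 7 = 63.4270 / 7 = 9.0610
Sum of squared deviations: (+0.1390)² + (+0.2030)² + (−0.0240)² + (−0.2650)² + (+0.0150)² + (−0.0790)² + (+0.0110)² = 0.1379
Variance = 0.1379 / 6 = 0.0230
SE* = √0.0230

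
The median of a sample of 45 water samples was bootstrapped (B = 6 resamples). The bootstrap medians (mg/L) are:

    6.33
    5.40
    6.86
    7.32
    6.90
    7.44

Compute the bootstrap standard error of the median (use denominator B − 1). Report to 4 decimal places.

Bootstrap SE is the standard deviation of the 6 replicate medians.
Mean of replicates: (6.33 + 5.40 + 6.86 + 7.32 + 6.90 + 7.44) / 6 = 40.25000 / 6 = 6.70833
Sum of squared deviations: (−0.37833)² + (−1.30833)² + (+0.15167)² + (+0.61167)² + (+0.19167)² + (+0.73167)² = 2.82408
Variance = 2.82408 / 5 = 0.56482
SE* = √0.56482

SE* = 0.7515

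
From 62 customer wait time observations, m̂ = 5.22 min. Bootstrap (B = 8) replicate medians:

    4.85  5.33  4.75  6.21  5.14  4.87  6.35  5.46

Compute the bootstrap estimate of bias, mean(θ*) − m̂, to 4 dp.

bias = +0.1500

mean(θ*) = (4.85 + 5.33 + 4.75 + 6.21 + 5.14 + 4.87 + 6.35 + 5.46) / 8 = 5.37000
bias = 5.37000 − 5.22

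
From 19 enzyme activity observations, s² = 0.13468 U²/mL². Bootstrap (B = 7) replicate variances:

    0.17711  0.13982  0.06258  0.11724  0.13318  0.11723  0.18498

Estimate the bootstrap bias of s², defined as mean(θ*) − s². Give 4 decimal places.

mean(θ*) = (0.17711 + 0.13982 + 0.06258 + 0.11724 + 0.13318 + 0.11723 + 0.18498) / 7 = 0.13316
bias = 0.13316 − 0.13468

bias = −0.0015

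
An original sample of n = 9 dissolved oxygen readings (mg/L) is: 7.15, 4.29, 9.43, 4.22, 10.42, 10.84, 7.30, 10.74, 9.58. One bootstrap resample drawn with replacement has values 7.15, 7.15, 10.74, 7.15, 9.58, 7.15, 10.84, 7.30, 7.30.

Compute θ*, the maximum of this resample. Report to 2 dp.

Maximum = 10.84

θ* = 10.84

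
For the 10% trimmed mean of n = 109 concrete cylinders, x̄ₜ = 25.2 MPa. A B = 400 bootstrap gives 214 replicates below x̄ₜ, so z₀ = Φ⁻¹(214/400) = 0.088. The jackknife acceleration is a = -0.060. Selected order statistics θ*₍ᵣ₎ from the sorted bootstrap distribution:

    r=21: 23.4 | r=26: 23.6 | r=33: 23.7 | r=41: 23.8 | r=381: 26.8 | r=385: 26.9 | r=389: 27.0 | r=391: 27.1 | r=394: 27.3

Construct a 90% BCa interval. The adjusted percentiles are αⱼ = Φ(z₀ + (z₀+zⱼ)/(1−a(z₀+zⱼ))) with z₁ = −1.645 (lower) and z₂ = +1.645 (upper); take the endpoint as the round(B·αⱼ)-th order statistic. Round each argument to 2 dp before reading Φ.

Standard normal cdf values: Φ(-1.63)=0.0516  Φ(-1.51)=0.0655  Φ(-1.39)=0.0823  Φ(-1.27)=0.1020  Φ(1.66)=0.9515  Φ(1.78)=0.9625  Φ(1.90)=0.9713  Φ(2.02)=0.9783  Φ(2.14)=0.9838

Lower: z₀ + z₁ = 0.088 + (-1.645) = -1.557; 1 − a(z₀+z₁) = 1 − (-0.060)(-1.557) = 0.9066; argument = 0.088 + (-1.557)/0.9066 = -1.6294 → -1.63.
α₁ = Φ(-1.63) = 0.0516; rank = round(400 × 0.0516) = 21; θ*₍21₎ = 23.4.
Upper: z₀ + z₂ = 1.733; 1 − a(z₀+z₂) = 1.1040; argument = 1.6578 → 1.66; α₂ = 0.9515; rank = 381; θ*₍381₎ = 26.8.

(23.4, 26.8)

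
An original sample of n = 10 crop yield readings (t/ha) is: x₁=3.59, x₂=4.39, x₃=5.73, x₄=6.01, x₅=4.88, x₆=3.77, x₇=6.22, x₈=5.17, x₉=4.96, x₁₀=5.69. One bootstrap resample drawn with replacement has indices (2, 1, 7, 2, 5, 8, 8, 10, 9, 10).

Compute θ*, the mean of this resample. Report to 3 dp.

θ* = 5.015

Resample values: 4.39, 3.59, 6.22, 4.39, 4.88, 5.17, 5.17, 5.69, 4.96, 5.69.
Mean = (4.39 + 3.59 + 6.22 + 4.39 + 4.88 + 5.17 + 5.17 + 5.69 + 4.96 + 5.69) / 10 = 50.150 / 10 = 5.015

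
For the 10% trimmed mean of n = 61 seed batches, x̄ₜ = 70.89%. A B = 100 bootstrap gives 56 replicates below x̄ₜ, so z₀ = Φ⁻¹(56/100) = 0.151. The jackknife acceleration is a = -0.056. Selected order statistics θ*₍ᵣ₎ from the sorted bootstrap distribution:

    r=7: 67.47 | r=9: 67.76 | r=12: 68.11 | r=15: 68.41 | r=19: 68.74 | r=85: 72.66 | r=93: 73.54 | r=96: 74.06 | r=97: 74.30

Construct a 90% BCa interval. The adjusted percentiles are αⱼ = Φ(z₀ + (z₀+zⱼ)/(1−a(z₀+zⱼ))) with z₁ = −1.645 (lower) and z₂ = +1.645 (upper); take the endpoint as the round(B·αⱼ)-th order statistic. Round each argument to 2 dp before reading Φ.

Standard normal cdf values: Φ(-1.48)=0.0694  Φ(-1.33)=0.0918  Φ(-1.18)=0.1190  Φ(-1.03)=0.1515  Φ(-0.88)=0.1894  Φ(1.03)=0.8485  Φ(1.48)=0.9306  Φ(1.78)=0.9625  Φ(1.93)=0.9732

Lower: z₀ + z₁ = 0.151 + (-1.645) = -1.494; 1 − a(z₀+z₁) = 1 − (-0.056)(-1.494) = 0.9163; argument = 0.151 + (-1.494)/0.9163 = -1.4794 → -1.48.
α₁ = Φ(-1.48) = 0.0694; rank = round(100 × 0.0694) = 7; θ*₍7₎ = 67.47.
Upper: z₀ + z₂ = 1.796; 1 − a(z₀+z₂) = 1.1006; argument = 1.7829 → 1.78; α₂ = 0.9625; rank = 96; θ*₍96₎ = 74.06.

(67.47, 74.06)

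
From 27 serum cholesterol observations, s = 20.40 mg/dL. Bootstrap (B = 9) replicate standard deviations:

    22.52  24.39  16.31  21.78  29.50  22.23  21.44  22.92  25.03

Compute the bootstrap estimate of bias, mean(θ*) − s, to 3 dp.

mean(θ*) = (22.52 + 24.39 + 16.31 + 21.78 + 29.50 + 22.23 + 21.44 + 22.92 + 25.03) / 9 = 22.9022
bias = 22.9022 − 20.40

bias = +2.502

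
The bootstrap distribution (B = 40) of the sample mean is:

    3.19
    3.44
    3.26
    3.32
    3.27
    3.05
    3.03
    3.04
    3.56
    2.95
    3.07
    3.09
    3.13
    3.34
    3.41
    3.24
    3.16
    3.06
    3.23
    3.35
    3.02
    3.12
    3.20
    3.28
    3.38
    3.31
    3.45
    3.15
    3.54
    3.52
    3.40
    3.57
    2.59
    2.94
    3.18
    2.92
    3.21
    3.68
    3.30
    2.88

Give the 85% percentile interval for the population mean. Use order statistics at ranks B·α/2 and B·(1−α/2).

(2.92, 3.54)

Sorted replicates: 2.59, 2.88, 2.92, 2.94, 2.95, 3.02, 3.03, 3.04, 3.05, 3.06, 3.07, 3.09, 3.12, 3.13, 3.15, 3.16, 3.18, 3.19, 3.20, 3.21, 3.23, 3.24, 3.26, 3.27, 3.28, 3.30, 3.31, 3.32, 3.34, 3.35, 3.38, 3.40, 3.41, 3.44, 3.45, 3.52, 3.54, 3.56, 3.57, 3.68
α = 0.15; lower rank = 40 × 0.075 = 3; upper rank = 40 × 0.925 = 37.
The 3rd smallest replicate is 2.92; the 37th is 3.54.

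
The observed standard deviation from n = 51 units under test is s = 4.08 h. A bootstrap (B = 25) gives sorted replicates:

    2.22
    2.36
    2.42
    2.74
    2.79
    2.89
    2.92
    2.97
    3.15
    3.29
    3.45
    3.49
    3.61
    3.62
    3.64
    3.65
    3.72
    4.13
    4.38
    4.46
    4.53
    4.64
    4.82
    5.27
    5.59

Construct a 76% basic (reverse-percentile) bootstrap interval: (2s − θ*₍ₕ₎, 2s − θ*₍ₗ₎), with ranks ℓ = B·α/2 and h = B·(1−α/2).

(3.52, 5.74)

Percentile endpoints at ranks 3 and 22: θ*₍3₎ = 2.42, θ*₍22₎ = 4.64.
Basic interval reflects these around s:
  lower = 2 × 4.08 − 4.64 = 3.52
  upper = 2 × 4.08 − 2.42 = 5.74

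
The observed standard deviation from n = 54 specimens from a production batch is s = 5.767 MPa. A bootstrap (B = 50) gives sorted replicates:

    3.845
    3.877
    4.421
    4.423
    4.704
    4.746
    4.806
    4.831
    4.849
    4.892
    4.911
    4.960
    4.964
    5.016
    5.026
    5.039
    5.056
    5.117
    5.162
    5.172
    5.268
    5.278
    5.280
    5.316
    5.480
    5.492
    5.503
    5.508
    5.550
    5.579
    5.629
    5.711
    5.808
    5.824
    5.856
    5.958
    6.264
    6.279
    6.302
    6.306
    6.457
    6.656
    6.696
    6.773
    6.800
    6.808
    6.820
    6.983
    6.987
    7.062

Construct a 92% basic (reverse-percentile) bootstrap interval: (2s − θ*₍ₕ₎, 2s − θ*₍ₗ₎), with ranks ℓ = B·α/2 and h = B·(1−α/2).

(4.551, 7.657)

Percentile endpoints at ranks 2 and 48: θ*₍2₎ = 3.877, θ*₍48₎ = 6.983.
Basic interval reflects these around s:
  lower = 2 × 5.767 − 6.983 = 4.551
  upper = 2 × 5.767 − 3.877 = 7.657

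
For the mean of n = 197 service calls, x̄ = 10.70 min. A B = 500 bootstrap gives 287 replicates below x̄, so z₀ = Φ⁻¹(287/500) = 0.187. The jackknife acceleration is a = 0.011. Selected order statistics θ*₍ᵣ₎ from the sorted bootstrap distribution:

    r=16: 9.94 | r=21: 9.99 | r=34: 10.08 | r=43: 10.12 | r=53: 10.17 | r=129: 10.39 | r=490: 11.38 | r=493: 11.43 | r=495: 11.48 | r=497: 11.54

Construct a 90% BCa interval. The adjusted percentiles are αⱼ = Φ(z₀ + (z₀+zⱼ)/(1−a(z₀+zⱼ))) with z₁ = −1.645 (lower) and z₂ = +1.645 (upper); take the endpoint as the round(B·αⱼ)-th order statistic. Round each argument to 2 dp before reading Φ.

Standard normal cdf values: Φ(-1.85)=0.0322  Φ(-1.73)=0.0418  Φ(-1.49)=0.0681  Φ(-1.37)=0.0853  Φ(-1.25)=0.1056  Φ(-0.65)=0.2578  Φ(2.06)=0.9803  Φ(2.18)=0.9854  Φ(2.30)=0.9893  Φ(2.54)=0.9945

Lower: z₀ + z₁ = 0.187 + (-1.645) = -1.458; 1 − a(z₀+z₁) = 1 − (0.011)(-1.458) = 1.0160; argument = 0.187 + (-1.458)/1.0160 = -1.2480 → -1.25.
α₁ = Φ(-1.25) = 0.1056; rank = round(500 × 0.1056) = 53; θ*₍53₎ = 10.17.
Upper: z₀ + z₂ = 1.832; 1 − a(z₀+z₂) = 0.9798; argument = 2.0567 → 2.06; α₂ = 0.9803; rank = 490; θ*₍490₎ = 11.38.

(10.17, 11.38)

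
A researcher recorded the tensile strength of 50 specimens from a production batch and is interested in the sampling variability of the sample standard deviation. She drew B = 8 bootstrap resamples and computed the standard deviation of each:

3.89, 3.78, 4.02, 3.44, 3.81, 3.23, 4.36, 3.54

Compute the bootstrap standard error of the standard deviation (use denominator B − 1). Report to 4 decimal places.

Bootstrap SE is the standard deviation of the 8 replicate standard deviations.
Mean of replicates: (3.89 + 3.78 + 4.02 + 3.44 + 3.81 + 3.23 + 4.36 + 3.54) / 8 = 30.07000 / 8 = 3.75875
Sum of squared deviations: (+0.13125)² + (+0.02125)² + (+0.26125)² + (−0.31875)² + (+0.05125)² + (−0.52875)² + (+0.60125)² + (−0.21875)² = 0.87909
Variance = 0.87909 / 7 = 0.12558
SE* = √0.12558

SE* = 0.3544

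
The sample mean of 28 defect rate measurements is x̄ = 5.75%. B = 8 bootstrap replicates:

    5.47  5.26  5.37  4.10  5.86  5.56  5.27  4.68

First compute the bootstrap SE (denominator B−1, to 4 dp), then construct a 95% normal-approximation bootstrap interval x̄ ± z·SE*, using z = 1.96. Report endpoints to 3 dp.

Mean of replicates = 5.1963; sum of squared deviations = 2.1558; SE* = √(2.1558/7) = 0.5550
Margin = 1.96 × 0.5550 = 1.0878
Interval: 5.75 ± 1.0878

(4.662, 6.838)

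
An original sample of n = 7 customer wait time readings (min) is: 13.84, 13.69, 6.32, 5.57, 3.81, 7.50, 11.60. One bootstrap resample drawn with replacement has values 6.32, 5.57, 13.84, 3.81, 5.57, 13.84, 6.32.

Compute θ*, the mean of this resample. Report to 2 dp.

θ* = 7.90

Mean = (6.32 + 5.57 + 13.84 + 3.81 + 5.57 + 13.84 + 6.32) / 7 = 55.270 / 7 = 7.90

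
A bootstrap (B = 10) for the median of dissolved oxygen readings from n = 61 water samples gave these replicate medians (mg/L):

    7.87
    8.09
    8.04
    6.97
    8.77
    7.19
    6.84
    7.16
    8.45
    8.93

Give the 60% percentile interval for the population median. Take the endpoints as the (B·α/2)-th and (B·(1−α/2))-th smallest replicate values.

(6.97, 8.45)

Sorted replicates: 6.84, 6.97, 7.16, 7.19, 7.87, 8.04, 8.09, 8.45, 8.77, 8.93
α = 0.40; lower rank = 10 × 0.200 = 2; upper rank = 10 × 0.800 = 8.
The 2nd smallest replicate is 6.97; the 8th is 8.45.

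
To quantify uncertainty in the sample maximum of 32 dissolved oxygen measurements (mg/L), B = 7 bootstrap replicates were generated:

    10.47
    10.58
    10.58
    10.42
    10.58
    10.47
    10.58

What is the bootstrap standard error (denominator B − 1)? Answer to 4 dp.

Bootstrap SE is the standard deviation of the 7 replicate maximums.
Mean of replicates: (10.47 + 10.58 + 10.58 + 10.42 + 10.58 + 10.47 + 10.58) / 7 = 73.68000 / 7 = 10.52571
Sum of squared deviations: (−0.05571)² + (+0.05429)² + (+0.05429)² + (−0.10571)² + (+0.05429)² + (−0.05571)² + (+0.05429)² = 0.02917
Variance = 0.02917 / 6 = 0.00486
SE* = √0.00486

SE* = 0.0697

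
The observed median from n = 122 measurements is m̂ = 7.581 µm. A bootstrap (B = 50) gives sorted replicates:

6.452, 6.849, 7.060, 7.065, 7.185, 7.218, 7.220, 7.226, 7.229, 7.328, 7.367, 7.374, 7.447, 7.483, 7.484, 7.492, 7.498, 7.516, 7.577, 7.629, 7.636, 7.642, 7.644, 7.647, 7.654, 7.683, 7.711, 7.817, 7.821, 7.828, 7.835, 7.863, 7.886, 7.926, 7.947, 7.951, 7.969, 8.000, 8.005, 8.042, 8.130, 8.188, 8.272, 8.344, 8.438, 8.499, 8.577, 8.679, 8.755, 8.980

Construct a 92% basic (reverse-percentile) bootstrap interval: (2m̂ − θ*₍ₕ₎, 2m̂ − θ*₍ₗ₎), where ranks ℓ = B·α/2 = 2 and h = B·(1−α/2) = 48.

Percentile endpoints at ranks 2 and 48: θ*₍2₎ = 6.849, θ*₍48₎ = 8.679.
Basic interval reflects these around m̂:
  lower = 2 × 7.581 − 8.679 = 6.483
  upper = 2 × 7.581 − 6.849 = 8.313

(6.483, 8.313)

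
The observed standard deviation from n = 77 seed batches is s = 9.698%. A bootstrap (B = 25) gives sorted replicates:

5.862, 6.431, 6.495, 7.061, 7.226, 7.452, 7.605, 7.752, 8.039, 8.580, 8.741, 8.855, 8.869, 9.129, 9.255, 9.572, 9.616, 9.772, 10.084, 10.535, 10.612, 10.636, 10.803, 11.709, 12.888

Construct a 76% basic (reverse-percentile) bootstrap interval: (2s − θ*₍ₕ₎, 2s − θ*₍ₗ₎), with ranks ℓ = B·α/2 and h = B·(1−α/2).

(8.760, 12.901)

Percentile endpoints at ranks 3 and 22: θ*₍3₎ = 6.495, θ*₍22₎ = 10.636.
Basic interval reflects these around s:
  lower = 2 × 9.698 − 10.636 = 8.760
  upper = 2 × 9.698 − 6.495 = 12.901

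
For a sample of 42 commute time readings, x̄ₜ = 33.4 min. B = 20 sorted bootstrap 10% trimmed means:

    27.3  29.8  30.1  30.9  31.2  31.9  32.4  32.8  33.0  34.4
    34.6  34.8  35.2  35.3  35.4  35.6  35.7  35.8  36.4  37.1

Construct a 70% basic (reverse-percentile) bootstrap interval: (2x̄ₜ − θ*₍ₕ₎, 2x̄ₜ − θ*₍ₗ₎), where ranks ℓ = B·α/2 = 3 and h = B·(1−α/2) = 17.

(31.1, 36.7)

Percentile endpoints at ranks 3 and 17: θ*₍3₎ = 30.1, θ*₍17₎ = 35.7.
Basic interval reflects these around x̄ₜ:
  lower = 2 × 33.4 − 35.7 = 31.1
  upper = 2 × 33.4 − 30.1 = 36.7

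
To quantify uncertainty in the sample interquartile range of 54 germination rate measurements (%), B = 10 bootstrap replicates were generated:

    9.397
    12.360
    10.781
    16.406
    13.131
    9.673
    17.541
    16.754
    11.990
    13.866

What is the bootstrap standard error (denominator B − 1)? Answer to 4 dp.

Bootstrap SE is the standard deviation of the 10 replicate interquartile ranges.
Mean of replicates: (9.397 + 12.360 + 10.781 + 16.406 + 13.131 + 9.673 + 17.541 + 16.754 + 11.990 + 13.866) / 10 = 131.89900 / 10 = 13.18990
Sum of squared deviations: (−3.79290)² + (−0.82990)² + (−2.40890)² + (+3.21610)² + (−0.05890)² + (−3.51690)² + (+4.35110)² + (+3.56410)² + (−1.19990)² + (+0.67610)² = 77.12473
Variance = 77.12473 / 9 = 8.56941
SE* = √8.56941

SE* = 2.9274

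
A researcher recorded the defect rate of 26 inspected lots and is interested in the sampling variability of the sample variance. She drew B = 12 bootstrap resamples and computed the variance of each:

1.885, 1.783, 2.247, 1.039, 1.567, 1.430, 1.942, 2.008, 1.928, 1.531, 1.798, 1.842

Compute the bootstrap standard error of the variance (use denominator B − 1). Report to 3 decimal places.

SE* = 0.316

Bootstrap SE is the standard deviation of the 12 replicate variances.
Mean of replicates: (1.885 + 1.783 + 2.247 + 1.039 + 1.567 + 1.430 + 1.942 + 2.008 + 1.928 + 1.531 + 1.798 + 1.842) / 12 = 21.0000 / 12 = 1.7500
Sum of squared deviations: (+0.1350)² + (+0.0330)² + (+0.4970)² + (−0.7110)² + (−0.1830)² + (−0.3200)² + (+0.1920)² + (+0.2580)² + (+0.1780)² + (−0.2190)² + (+0.0480)² + (+0.0920)² = 1.1016
Variance = 1.1016 / 11 = 0.1001
SE* = √0.1001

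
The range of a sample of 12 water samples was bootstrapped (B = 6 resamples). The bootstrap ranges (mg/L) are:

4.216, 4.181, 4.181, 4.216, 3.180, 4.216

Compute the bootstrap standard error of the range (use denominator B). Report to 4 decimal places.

Bootstrap SE is the standard deviation of the 6 replicate ranges.
Mean of replicates: (4.216 + 4.181 + 4.181 + 4.216 + 3.180 + 4.216) / 6 = 24.19000 / 6 = 4.03167
Sum of squared deviations: (+0.18433)² + (+0.14933)² + (+0.14933)² + (+0.18433)² + (−0.85167)² + (+0.18433)² = 0.87187
Variance = 0.87187 / 6 = 0.14531
SE* = √0.14531

SE* = 0.3812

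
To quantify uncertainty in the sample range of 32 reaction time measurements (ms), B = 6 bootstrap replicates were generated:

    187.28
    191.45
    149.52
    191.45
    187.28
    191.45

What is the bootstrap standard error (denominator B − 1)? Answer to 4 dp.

SE* = 16.5634

Bootstrap SE is the standard deviation of the 6 replicate ranges.
Mean of replicates: (187.28 + 191.45 + 149.52 + 191.45 + 187.28 + 191.45) / 6 = 1098.43000 / 6 = 183.07167
Sum of squared deviations: (+4.20833)² + (+8.37833)² + (−33.55167)² + (+8.37833)² + (+4.20833)² + (+8.37833)² = 1371.72388
Variance = 1371.72388 / 5 = 274.34478
SE* = √274.34478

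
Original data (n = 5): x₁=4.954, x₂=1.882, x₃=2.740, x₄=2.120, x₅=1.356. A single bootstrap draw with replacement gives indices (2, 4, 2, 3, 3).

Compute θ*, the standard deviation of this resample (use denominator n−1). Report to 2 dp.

Resample values: 1.882, 2.120, 1.882, 2.740, 2.740.
Mean = 2.2728; sum of squared deviations = 0.7653
s² = 0.7653 / 4 = 0.1913
s = √0.1913 = 0.44

θ* = 0.44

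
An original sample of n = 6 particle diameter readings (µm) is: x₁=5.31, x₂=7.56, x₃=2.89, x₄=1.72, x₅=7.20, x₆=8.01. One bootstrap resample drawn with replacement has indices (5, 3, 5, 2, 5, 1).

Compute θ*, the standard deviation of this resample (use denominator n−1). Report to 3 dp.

θ* = 1.822

Resample values: 7.20, 2.89, 7.20, 7.56, 7.20, 5.31.
Mean = 6.2267; sum of squared deviations = 16.5935
s² = 16.5935 / 5 = 3.3187
s = √3.3187 = 1.822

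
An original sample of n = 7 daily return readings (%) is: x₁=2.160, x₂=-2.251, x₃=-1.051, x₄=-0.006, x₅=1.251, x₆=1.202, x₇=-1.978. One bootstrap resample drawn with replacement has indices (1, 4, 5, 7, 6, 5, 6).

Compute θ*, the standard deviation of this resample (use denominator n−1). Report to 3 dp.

Resample values: 2.160, -0.006, 1.251, -1.978, 1.202, 1.251, 1.202.
Mean = 0.7260; sum of squared deviations = 10.9082
s² = 10.9082 / 6 = 1.8180
s = √1.8180 = 1.348

θ* = 1.348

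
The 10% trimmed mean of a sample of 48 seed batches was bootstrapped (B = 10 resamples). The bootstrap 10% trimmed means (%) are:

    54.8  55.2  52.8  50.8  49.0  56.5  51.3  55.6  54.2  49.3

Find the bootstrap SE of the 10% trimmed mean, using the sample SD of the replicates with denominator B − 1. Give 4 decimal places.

SE* = 2.7073

Bootstrap SE is the standard deviation of the 10 replicate 10% trimmed means.
Mean of replicates: (54.8 + 55.2 + 52.8 + 50.8 + 49.0 + 56.5 + 51.3 + 55.6 + 54.2 + 49.3) / 10 = 529.50000 / 10 = 52.95000
Sum of squared deviations: (+1.85000)² + (+2.25000)² + (−0.15000)² + (−2.15000)² + (−3.95000)² + (+3.55000)² + (−1.65000)² + (+2.65000)² + (+1.25000)² + (−3.65000)² = 65.96500
Variance = 65.96500 / 9 = 7.32944
SE* = √7.32944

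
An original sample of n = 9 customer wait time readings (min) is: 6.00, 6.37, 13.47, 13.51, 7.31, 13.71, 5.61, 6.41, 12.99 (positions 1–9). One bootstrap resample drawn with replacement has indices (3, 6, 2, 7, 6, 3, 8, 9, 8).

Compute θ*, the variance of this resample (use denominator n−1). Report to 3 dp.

θ* = 14.783

Resample values: 13.47, 13.71, 6.37, 5.61, 13.71, 13.47, 6.41, 12.99, 6.41.
Mean = 10.2389; sum of squared deviations = 118.2617
s² = 118.2617 / 8 = 14.7827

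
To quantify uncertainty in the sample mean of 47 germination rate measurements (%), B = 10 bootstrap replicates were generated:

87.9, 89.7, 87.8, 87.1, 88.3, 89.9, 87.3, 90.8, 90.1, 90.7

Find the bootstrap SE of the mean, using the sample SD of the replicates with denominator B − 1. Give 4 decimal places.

SE* = 1.4245

Bootstrap SE is the standard deviation of the 10 replicate means.
Mean of replicates: (87.9 + 89.7 + 87.8 + 87.1 + 88.3 + 89.9 + 87.3 + 90.8 + 90.1 + 90.7) / 10 = 889.60000 / 10 = 88.96000
Sum of squared deviations: (−1.06000)² + (+0.74000)² + (−1.16000)² + (−1.86000)² + (−0.66000)² + (+0.94000)² + (−1.66000)² + (+1.84000)² + (+1.14000)² + (+1.74000)² = 18.26400
Variance = 18.26400 / 9 = 2.02933
SE* = √2.02933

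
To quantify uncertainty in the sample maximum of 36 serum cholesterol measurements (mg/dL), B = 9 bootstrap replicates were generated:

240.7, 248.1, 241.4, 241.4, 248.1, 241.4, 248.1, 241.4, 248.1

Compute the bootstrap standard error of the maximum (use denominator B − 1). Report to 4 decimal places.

SE* = 3.6118

Bootstrap SE is the standard deviation of the 9 replicate maximums.
Mean of replicates: (240.7 + 248.1 + 241.4 + 241.4 + 248.1 + 241.4 + 248.1 + 241.4 + 248.1) / 9 = 2198.70000 / 9 = 244.30000
Sum of squared deviations: (−3.60000)² + (+3.80000)² + (−2.90000)² + (−2.90000)² + (+3.80000)² + (−2.90000)² + (+3.80000)² + (−2.90000)² + (+3.80000)² = 104.36000
Variance = 104.36000 / 8 = 13.04500
SE* = √13.04500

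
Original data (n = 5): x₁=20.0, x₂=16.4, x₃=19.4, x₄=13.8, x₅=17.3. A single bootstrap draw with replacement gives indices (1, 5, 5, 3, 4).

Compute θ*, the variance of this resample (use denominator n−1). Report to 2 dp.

θ* = 5.90

Resample values: 20.0, 17.3, 17.3, 19.4, 13.8.
Mean = 17.5600; sum of squared deviations = 23.6120
s² = 23.6120 / 4 = 5.9030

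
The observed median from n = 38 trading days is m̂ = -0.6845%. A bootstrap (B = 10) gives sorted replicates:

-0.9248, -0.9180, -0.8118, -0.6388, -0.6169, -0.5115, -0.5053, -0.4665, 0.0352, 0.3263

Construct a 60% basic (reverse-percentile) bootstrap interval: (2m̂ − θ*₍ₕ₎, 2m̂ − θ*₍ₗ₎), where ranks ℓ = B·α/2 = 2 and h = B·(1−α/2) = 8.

(-0.9025, -0.4510)

Percentile endpoints at ranks 2 and 8: θ*₍2₎ = -0.9180, θ*₍8₎ = -0.4665.
Basic interval reflects these around m̂:
  lower = 2 × -0.6845 − -0.4665 = -0.9025
  upper = 2 × -0.6845 − -0.9180 = -0.4510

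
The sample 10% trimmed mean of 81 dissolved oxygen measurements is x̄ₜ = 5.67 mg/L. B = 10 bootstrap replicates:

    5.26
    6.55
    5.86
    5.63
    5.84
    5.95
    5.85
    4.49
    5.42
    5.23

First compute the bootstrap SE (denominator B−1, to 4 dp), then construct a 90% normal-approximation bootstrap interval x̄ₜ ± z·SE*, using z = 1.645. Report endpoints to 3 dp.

Mean of replicates = 5.6080; sum of squared deviations = 2.7300; SE* = √(2.7300/9) = 0.5508
Margin = 1.645 × 0.5508 = 0.9061
Interval: 5.67 ± 0.9061

(4.764, 6.576)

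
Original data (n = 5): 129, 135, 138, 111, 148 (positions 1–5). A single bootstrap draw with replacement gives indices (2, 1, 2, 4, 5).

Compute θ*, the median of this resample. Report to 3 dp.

θ* = 135.000

Resample values: 135, 129, 135, 111, 148.
Sorted: 111, 129, 135, 135, 148
Median = middle value = 135.000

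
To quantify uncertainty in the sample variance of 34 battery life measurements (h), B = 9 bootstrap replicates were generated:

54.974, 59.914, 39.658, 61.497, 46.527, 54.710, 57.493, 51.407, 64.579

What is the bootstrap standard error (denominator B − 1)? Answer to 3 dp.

Bootstrap SE is the standard deviation of the 9 replicate variances.
Mean of replicates: (54.974 + 59.914 + 39.658 + 61.497 + 46.527 + 54.710 + 57.493 + 51.407 + 64.579) / 9 = 490.7590 / 9 = 54.5288
Sum of squared deviations: (+0.4452)² + (+5.3852)² + (−14.8708)² + (+6.9682)² + (−8.0018)² + (+0.1812)² + (+2.9642)² + (−3.1218)² + (+10.0502)² = 482.4954
Variance = 482.4954 / 8 = 60.3119
SE* = √60.3119

SE* = 7.766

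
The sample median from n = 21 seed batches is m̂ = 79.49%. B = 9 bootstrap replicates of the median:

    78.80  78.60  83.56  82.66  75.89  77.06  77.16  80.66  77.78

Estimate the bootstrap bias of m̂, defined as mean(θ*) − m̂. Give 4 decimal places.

mean(θ*) = (78.80 + 78.60 + 83.56 + 82.66 + 75.89 + 77.06 + 77.16 + 80.66 + 77.78) / 9 = 79.13000
bias = 79.13000 − 79.49

bias = −0.3600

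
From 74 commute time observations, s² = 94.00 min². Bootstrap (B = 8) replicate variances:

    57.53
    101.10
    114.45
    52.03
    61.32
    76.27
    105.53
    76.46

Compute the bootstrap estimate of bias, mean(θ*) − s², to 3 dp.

mean(θ*) = (57.53 + 101.10 + 114.45 + 52.03 + 61.32 + 76.27 + 105.53 + 76.46) / 8 = 80.5862
bias = 80.5862 − 94.00

bias = −13.414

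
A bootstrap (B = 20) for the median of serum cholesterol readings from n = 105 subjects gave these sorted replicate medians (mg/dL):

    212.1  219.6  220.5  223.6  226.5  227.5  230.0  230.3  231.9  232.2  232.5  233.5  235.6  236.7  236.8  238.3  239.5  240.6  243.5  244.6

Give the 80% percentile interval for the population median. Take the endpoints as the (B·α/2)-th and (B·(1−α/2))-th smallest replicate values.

(219.6, 240.6)

α = 0.20; lower rank = 20 × 0.100 = 2; upper rank = 20 × 0.900 = 18.
The 2nd smallest replicate is 219.6; the 18th is 240.6.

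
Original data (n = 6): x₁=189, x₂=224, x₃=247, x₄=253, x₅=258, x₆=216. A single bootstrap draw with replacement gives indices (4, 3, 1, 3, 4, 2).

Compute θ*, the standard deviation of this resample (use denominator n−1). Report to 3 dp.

θ* = 25.185

Resample values: 253, 247, 189, 247, 253, 224.
Mean = 235.5000; sum of squared deviations = 3171.5000
s² = 3171.5000 / 5 = 634.3000
s = √634.3000 = 25.185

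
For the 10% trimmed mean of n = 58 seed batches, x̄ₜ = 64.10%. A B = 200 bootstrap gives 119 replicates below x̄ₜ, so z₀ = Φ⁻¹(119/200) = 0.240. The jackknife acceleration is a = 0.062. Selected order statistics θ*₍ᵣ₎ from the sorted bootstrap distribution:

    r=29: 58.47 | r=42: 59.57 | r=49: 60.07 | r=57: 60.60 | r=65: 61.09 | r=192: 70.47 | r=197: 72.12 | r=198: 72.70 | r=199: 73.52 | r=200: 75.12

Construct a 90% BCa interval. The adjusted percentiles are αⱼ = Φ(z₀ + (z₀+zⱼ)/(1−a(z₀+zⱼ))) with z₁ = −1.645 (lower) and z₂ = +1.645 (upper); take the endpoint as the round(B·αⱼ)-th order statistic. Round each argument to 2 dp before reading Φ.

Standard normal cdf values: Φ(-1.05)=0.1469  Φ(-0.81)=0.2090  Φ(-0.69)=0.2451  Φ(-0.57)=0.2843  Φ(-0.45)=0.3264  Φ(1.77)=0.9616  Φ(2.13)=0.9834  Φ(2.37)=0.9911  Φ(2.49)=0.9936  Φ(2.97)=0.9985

(58.47, 72.70)

Lower: z₀ + z₁ = 0.240 + (-1.645) = -1.405; 1 − a(z₀+z₁) = 1 − (0.062)(-1.405) = 1.0871; argument = 0.240 + (-1.405)/1.0871 = -1.0524 → -1.05.
α₁ = Φ(-1.05) = 0.1469; rank = round(200 × 0.1469) = 29; θ*₍29₎ = 58.47.
Upper: z₀ + z₂ = 1.885; 1 − a(z₀+z₂) = 0.8831; argument = 2.3745 → 2.37; α₂ = 0.9911; rank = 198; θ*₍198₎ = 72.70.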